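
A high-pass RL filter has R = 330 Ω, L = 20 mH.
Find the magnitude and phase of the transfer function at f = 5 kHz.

Step 1 — Angular frequency: ω = 2π·5000 = 3.142e+04 rad/s.
Step 2 — Transfer function: H(jω) = jωL/(R + jωL).
Step 3 — Numerator jωL = j·628.3; denominator R + jωL = 330 + j628.3.
Step 4 — H = 0.7838 + j0.4117.
Step 5 — Magnitude: |H| = 0.8853 (-1.1 dB); phase: φ = 27.7°.

|H| = 0.8853 (-1.1 dB), φ = 27.7°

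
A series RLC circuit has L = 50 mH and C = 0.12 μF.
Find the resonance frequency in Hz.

Step 1 — Resonance condition Im(Z)=0 gives ω₀ = 1/√(LC).
Step 2 — ω₀ = 1/√(0.05·1.2e-07) = 1.291e+04 rad/s.
Step 3 — f₀ = ω₀/(2π) = 2055 Hz.

f₀ = 2055 Hz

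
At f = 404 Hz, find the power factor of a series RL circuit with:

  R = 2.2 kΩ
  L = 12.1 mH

Step 1 — Angular frequency: ω = 2π·f = 2π·404 = 2538 rad/s.
Step 2 — Component impedances:
  R: Z = R = 2200 Ω
  L: Z = jωL = j·2538·0.0121 = 0 + j30.71 Ω
Step 3 — Series combination: Z_total = R + L = 2200 + j30.71 Ω = 2200∠0.8° Ω.
Step 4 — Power factor: PF = cos(φ) = Re(Z)/|Z| = 2200/2200.2 = 0.9999.
Step 5 — Type: Im(Z) = 30.71 ⇒ lagging (phase φ = 0.8°).

PF = 0.9999 (lagging, φ = 0.8°)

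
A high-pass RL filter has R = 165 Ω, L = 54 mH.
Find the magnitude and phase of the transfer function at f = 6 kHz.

Step 1 — Angular frequency: ω = 2π·6000 = 3.77e+04 rad/s.
Step 2 — Transfer function: H(jω) = jωL/(R + jωL).
Step 3 — Numerator jωL = j·2036; denominator R + jωL = 165 + j2036.
Step 4 — H = 0.9935 + j0.08052.
Step 5 — Magnitude: |H| = 0.9967 (-0.0 dB); phase: φ = 4.6°.

|H| = 0.9967 (-0.0 dB), φ = 4.6°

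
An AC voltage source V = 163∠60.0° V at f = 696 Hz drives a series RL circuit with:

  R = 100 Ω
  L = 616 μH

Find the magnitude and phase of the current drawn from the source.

Step 1 — Angular frequency: ω = 2π·f = 2π·696 = 4373 rad/s.
Step 2 — Component impedances:
  R: Z = R = 100 Ω
  L: Z = jωL = j·4373·0.000616 = 0 + j2.694 Ω
Step 3 — Series combination: Z_total = R + L = 100 + j2.694 Ω = 100∠1.5° Ω.
Step 4 — Source phasor: V = 163∠60.0° V = 81.5 + j141.2 V.
Step 5 — Ohm's law: I = V / Z_total = (81.5 + j141.2) / (100 + j2.694) = 0.8524 + j1.389 A.
Step 6 — Convert to polar: |I| = 1.629 A, ∠I = 58.5°.

I = 1.629∠58.5° A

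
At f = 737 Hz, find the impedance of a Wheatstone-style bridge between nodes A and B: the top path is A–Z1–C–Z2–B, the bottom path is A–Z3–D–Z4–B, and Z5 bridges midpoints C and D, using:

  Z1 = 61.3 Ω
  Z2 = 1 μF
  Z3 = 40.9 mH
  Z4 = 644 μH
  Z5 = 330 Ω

Step 1 — Angular frequency: ω = 2π·f = 2π·737 = 4631 rad/s.
Step 2 — Component impedances:
  Z1: Z = R = 61.3 Ω
  Z2: Z = 1/(jωC) = -j/(ω·C) = 0 - j215.9 Ω
  Z3: Z = jωL = j·4631·0.0409 = 0 + j189.4 Ω
  Z4: Z = jωL = j·4631·0.000644 = 0 + j2.982 Ω
  Z5: Z = R = 330 Ω
Step 3 — Bridge requires nodal analysis (the Z5 bridge couples midpoints C and D, so the two paths cannot be reduced to a simple series/parallel combination). Setting node B to ground and injecting 1 A at node A, the 3-node admittance system at A, C, D solves to V_A = Z_AB = 219.1 + j141.6 Ω = 260.9∠32.9° Ω.

Z = 219.1 + j141.6 Ω = 260.9∠32.9° Ω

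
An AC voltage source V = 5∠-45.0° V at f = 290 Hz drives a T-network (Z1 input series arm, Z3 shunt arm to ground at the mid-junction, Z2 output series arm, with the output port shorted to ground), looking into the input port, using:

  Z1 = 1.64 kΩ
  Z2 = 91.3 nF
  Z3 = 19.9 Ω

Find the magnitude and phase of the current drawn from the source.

Step 1 — Angular frequency: ω = 2π·f = 2π·290 = 1822 rad/s.
Step 2 — Component impedances:
  Z1: Z = R = 1640 Ω
  Z2: Z = 1/(jωC) = -j/(ω·C) = 0 - j6011 Ω
  Z3: Z = R = 19.9 Ω
Step 3 — With the output port shorted to ground, the output series arm Z2 runs from the junction to ground; the shunt arm Z3 also runs from the junction to ground. They appear in parallel: Z3 || Z2 = 19.9 - j0.06588 Ω.
Step 4 — Series with input arm Z1: Z_in = Z1 + (Z3 || Z2) = 1660 - j0.06588 Ω = 1660∠-0.0° Ω.
Step 5 — Source phasor: V = 5∠-45.0° V = 3.536 - j3.536 V.
Step 6 — Ohm's law: I = V / Z_total = (3.536 - j3.536) / (1660 - j0.06588) = 0.00213 - j0.00213 A.
Step 7 — Convert to polar: |I| = 0.003012 A, ∠I = -45.0°.

I = 0.003012∠-45.0° A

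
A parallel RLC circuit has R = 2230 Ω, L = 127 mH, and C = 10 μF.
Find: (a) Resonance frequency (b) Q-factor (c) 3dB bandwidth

Step 1 — Resonance: ω₀ = 1/√(LC) = 1/√(0.127·1e-05) = 887.4 rad/s.
Step 2 — f₀ = ω₀/(2π) = 141.2 Hz.
Step 3 — Parallel Q: Q = R/(ω₀L) = 2230/(887.4·0.127) = 19.79.
Step 4 — Bandwidth: Δω = ω₀/Q = 44.84 rad/s; BW = Δω/(2π) = 7.137 Hz.

(a) f₀ = 141.2 Hz  (b) Q = 19.79  (c) BW = 7.137 Hz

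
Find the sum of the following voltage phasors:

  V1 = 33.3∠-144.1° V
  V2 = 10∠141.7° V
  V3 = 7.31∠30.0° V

Step 1 — Convert each phasor to rectangular form:
  V1 = 33.3·(cos(-144.1°) + j·sin(-144.1°)) = -26.97 - j19.53 V
  V2 = 10·(cos(141.7°) + j·sin(141.7°)) = -7.848 + j6.198 V
  V3 = 7.31·(cos(30.0°) + j·sin(30.0°)) = 6.331 + j3.655 V
Step 2 — Sum components: V_total = -28.49 - j9.673 V.
Step 3 — Convert to polar: |V_total| = 30.09 V, ∠V_total = -161.2°.

V_total = 30.09∠-161.2° V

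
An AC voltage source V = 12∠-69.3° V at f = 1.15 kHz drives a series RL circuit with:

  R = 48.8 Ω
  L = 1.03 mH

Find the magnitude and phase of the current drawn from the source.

Step 1 — Angular frequency: ω = 2π·f = 2π·1150 = 7226 rad/s.
Step 2 — Component impedances:
  R: Z = R = 48.8 Ω
  L: Z = jωL = j·7226·0.00103 = 0 + j7.442 Ω
Step 3 — Series combination: Z_total = R + L = 48.8 + j7.442 Ω = 49.36∠8.7° Ω.
Step 4 — Source phasor: V = 12∠-69.3° V = 4.242 - j11.23 V.
Step 5 — Ohm's law: I = V / Z_total = (4.242 - j11.23) / (48.8 + j7.442) = 0.05066 - j0.2378 A.
Step 6 — Convert to polar: |I| = 0.2431 A, ∠I = -78.0°.

I = 0.2431∠-78.0° A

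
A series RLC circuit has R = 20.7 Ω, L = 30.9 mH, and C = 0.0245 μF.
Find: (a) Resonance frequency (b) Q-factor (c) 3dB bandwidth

Step 1 — Resonance: ω₀ = 1/√(LC) = 1/√(0.0309·2.45e-08) = 3.634e+04 rad/s.
Step 2 — f₀ = ω₀/(2π) = 5784 Hz.
Step 3 — Series Q: Q = ω₀L/R = 3.634e+04·0.0309/20.7 = 54.25.
Step 4 — Bandwidth: Δω = ω₀/Q = 669.9 rad/s; BW = Δω/(2π) = 106.6 Hz.

(a) f₀ = 5784 Hz  (b) Q = 54.25  (c) BW = 106.6 Hz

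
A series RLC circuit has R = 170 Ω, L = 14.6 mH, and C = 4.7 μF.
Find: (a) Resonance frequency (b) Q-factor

Step 1 — Resonance condition Im(Z)=0 gives ω₀ = 1/√(LC).
Step 2 — ω₀ = 1/√(0.0146·4.7e-06) = 3817 rad/s.
Step 3 — f₀ = ω₀/(2π) = 607.6 Hz.
Step 4 — Series Q: Q = ω₀L/R = 3817·0.0146/170 = 0.3279.

(a) f₀ = 607.6 Hz  (b) Q = 0.3279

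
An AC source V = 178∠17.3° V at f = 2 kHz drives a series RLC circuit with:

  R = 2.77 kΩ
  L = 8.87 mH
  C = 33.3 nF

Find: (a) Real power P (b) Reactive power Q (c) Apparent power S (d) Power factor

Step 1 — Angular frequency: ω = 2π·f = 2π·2000 = 1.257e+04 rad/s.
Step 2 — Component impedances:
  R: Z = R = 2770 Ω
  L: Z = jωL = j·1.257e+04·0.00887 = 0 + j111.5 Ω
  C: Z = 1/(jωC) = -j/(ω·C) = 0 - j2390 Ω
Step 3 — Series combination: Z_total = R + L + C = 2770 - j2278 Ω = 3587∠-39.4° Ω.
Step 4 — Source phasor: V = 178∠17.3° V = 169.9 + j52.93 V.
Step 5 — Current: I = V / Z = 0.02722 + j0.0415 A = 0.04963∠56.7° A.
Step 6 — Complex power: S = V·I* = 6.823 - j5.612 VA.
Step 7 — Real power: P = Re(S) = 6.823 W.
Step 8 — Reactive power: Q = Im(S) = -5.612 VAR.
Step 9 — Apparent power: |S| = 8.834 VA.
Step 10 — Power factor: PF = P/|S| = 0.7723 (leading).

(a) P = 6.823 W  (b) Q = -5.612 VAR  (c) S = 8.834 VA  (d) PF = 0.7723 (leading)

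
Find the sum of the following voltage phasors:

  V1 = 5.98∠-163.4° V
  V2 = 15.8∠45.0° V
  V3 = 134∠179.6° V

Step 1 — Convert each phasor to rectangular form:
  V1 = 5.98·(cos(-163.4°) + j·sin(-163.4°)) = -5.731 - j1.708 V
  V2 = 15.8·(cos(45.0°) + j·sin(45.0°)) = 11.17 + j11.17 V
  V3 = 134·(cos(179.6°) + j·sin(179.6°)) = -134 + j0.9355 V
Step 2 — Sum components: V_total = -128.6 + j10.4 V.
Step 3 — Convert to polar: |V_total| = 129 V, ∠V_total = 175.4°.

V_total = 129∠175.4° V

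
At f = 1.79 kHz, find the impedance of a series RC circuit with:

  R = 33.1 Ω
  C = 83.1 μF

Step 1 — Angular frequency: ω = 2π·f = 2π·1790 = 1.125e+04 rad/s.
Step 2 — Component impedances:
  R: Z = R = 33.1 Ω
  C: Z = 1/(jωC) = -j/(ω·C) = 0 - j1.07 Ω
Step 3 — Series combination: Z_total = R + C = 33.1 - j1.07 Ω = 33.12∠-1.9° Ω.

Z = 33.1 - j1.07 Ω = 33.12∠-1.9° Ω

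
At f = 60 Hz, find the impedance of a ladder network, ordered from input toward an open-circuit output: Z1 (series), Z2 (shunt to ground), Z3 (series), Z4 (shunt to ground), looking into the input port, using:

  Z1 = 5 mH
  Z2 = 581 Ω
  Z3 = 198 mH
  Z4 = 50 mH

Step 1 — Angular frequency: ω = 2π·f = 2π·60 = 377 rad/s.
Step 2 — Component impedances:
  Z1: Z = jωL = j·377·0.005 = 0 + j1.885 Ω
  Z2: Z = R = 581 Ω
  Z3: Z = jωL = j·377·0.198 = 0 + j74.64 Ω
  Z4: Z = jωL = j·377·0.05 = 0 + j18.85 Ω
Step 3 — Ladder network (open output): work backward from the far end, alternating series and parallel combinations. Z_in = 14.67 + j93.02 Ω = 94.17∠81.0° Ω.

Z = 14.67 + j93.02 Ω = 94.17∠81.0° Ω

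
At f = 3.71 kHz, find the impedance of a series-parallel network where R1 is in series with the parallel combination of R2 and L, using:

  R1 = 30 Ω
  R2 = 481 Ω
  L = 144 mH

Step 1 — Angular frequency: ω = 2π·f = 2π·3710 = 2.331e+04 rad/s.
Step 2 — Component impedances:
  R1: Z = R = 30 Ω
  R2: Z = R = 481 Ω
  L: Z = jωL = j·2.331e+04·0.144 = 0 + j3357 Ω
Step 3 — Parallel branch: R2 || L = 1/(1/R2 + 1/L) = 471.3 + j67.54 Ω.
Step 4 — Series with R1: Z_total = R1 + (R2 || L) = 501.3 + j67.54 Ω = 505.9∠7.7° Ω.

Z = 501.3 + j67.54 Ω = 505.9∠7.7° Ω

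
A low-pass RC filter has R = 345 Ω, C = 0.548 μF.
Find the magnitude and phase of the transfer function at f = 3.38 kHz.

Step 1 — Angular frequency: ω = 2π·3380 = 2.124e+04 rad/s.
Step 2 — Transfer function: H(jω) = 1/(1 + jωRC).
Step 3 — Denominator: 1 + jωRC = 1 + j·2.124e+04·345·5.48e-07 = 1 + j4.015.
Step 4 — H = 0.05841 - j0.2345.
Step 5 — Magnitude: |H| = 0.2417 (-12.3 dB); phase: φ = -76.0°.

|H| = 0.2417 (-12.3 dB), φ = -76.0°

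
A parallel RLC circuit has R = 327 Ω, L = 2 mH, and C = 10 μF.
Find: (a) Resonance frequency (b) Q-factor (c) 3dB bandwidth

Step 1 — Resonance: ω₀ = 1/√(LC) = 1/√(0.002·1e-05) = 7071 rad/s.
Step 2 — f₀ = ω₀/(2π) = 1125 Hz.
Step 3 — Parallel Q: Q = R/(ω₀L) = 327/(7071·0.002) = 23.12.
Step 4 — Bandwidth: Δω = ω₀/Q = 305.8 rad/s; BW = Δω/(2π) = 48.67 Hz.

(a) f₀ = 1125 Hz  (b) Q = 23.12  (c) BW = 48.67 Hz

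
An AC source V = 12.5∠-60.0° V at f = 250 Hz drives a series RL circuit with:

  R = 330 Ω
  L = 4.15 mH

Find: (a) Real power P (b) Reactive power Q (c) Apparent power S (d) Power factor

Step 1 — Angular frequency: ω = 2π·f = 2π·250 = 1571 rad/s.
Step 2 — Component impedances:
  R: Z = R = 330 Ω
  L: Z = jωL = j·1571·0.00415 = 0 + j6.519 Ω
Step 3 — Series combination: Z_total = R + L = 330 + j6.519 Ω = 330.1∠1.1° Ω.
Step 4 — Source phasor: V = 12.5∠-60.0° V = 6.25 - j10.83 V.
Step 5 — Current: I = V / Z = 0.01828 - j0.03317 A = 0.03787∠-61.1° A.
Step 6 — Complex power: S = V·I* = 0.4733 + j0.00935 VA.
Step 7 — Real power: P = Re(S) = 0.4733 W.
Step 8 — Reactive power: Q = Im(S) = 0.00935 VAR.
Step 9 — Apparent power: |S| = 0.4734 VA.
Step 10 — Power factor: PF = P/|S| = 0.9998 (lagging).

(a) P = 0.4733 W  (b) Q = 0.00935 VAR  (c) S = 0.4734 VA  (d) PF = 0.9998 (lagging)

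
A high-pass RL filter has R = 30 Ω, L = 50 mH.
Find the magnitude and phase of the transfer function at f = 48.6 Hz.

Step 1 — Angular frequency: ω = 2π·48.6 = 305.4 rad/s.
Step 2 — Transfer function: H(jω) = jωL/(R + jωL).
Step 3 — Numerator jωL = j·15.27; denominator R + jωL = 30 + j15.27.
Step 4 — H = 0.2057 + j0.4042.
Step 5 — Magnitude: |H| = 0.4536 (-6.9 dB); phase: φ = 63.0°.

|H| = 0.4536 (-6.9 dB), φ = 63.0°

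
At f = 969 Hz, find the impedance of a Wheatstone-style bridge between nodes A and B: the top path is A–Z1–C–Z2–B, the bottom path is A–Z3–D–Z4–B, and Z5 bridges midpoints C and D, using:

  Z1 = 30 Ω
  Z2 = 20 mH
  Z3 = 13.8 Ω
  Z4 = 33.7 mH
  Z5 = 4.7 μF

Step 1 — Angular frequency: ω = 2π·f = 2π·969 = 6088 rad/s.
Step 2 — Component impedances:
  Z1: Z = R = 30 Ω
  Z2: Z = jωL = j·6088·0.02 = 0 + j121.8 Ω
  Z3: Z = R = 13.8 Ω
  Z4: Z = jωL = j·6088·0.0337 = 0 + j205.2 Ω
  Z5: Z = 1/(jωC) = -j/(ω·C) = 0 - j34.95 Ω
Step 3 — Bridge requires nodal analysis (the Z5 bridge couples midpoints C and D, so the two paths cannot be reduced to a simple series/parallel combination). Setting node B to ground and injecting 1 A at node A, the 3-node admittance system at A, C, D solves to V_A = Z_AB = 11.35 + j74.29 Ω = 75.15∠81.3° Ω.

Z = 11.35 + j74.29 Ω = 75.15∠81.3° Ω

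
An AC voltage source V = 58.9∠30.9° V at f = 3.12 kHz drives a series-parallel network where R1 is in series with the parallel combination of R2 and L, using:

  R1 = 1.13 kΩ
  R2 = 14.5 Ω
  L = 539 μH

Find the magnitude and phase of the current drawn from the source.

Step 1 — Angular frequency: ω = 2π·f = 2π·3120 = 1.96e+04 rad/s.
Step 2 — Component impedances:
  R1: Z = R = 1130 Ω
  R2: Z = R = 14.5 Ω
  L: Z = jωL = j·1.96e+04·0.000539 = 0 + j10.57 Ω
Step 3 — Parallel branch: R2 || L = 1/(1/R2 + 1/L) = 5.029 + j6.901 Ω.
Step 4 — Series with R1: Z_total = R1 + (R2 || L) = 1135 + j6.901 Ω = 1135∠0.3° Ω.
Step 5 — Source phasor: V = 58.9∠30.9° V = 50.54 + j30.25 V.
Step 6 — Ohm's law: I = V / Z_total = (50.54 + j30.25) / (1135 + j6.901) = 0.04469 + j0.02638 A.
Step 7 — Convert to polar: |I| = 0.05189 A, ∠I = 30.6°.

I = 0.05189∠30.6° A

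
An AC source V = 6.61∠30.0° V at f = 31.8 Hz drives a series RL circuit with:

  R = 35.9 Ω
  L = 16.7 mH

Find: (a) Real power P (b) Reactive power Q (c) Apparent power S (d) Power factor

Step 1 — Angular frequency: ω = 2π·f = 2π·31.8 = 199.8 rad/s.
Step 2 — Component impedances:
  R: Z = R = 35.9 Ω
  L: Z = jωL = j·199.8·0.0167 = 0 + j3.337 Ω
Step 3 — Series combination: Z_total = R + L = 35.9 + j3.337 Ω = 36.05∠5.3° Ω.
Step 4 — Source phasor: V = 6.61∠30.0° V = 5.724 + j3.305 V.
Step 5 — Current: I = V / Z = 0.1666 + j0.07658 A = 0.1833∠24.7° A.
Step 6 — Complex power: S = V·I* = 1.207 + j0.1122 VA.
Step 7 — Real power: P = Re(S) = 1.207 W.
Step 8 — Reactive power: Q = Im(S) = 0.1122 VAR.
Step 9 — Apparent power: |S| = 1.212 VA.
Step 10 — Power factor: PF = P/|S| = 0.9957 (lagging).

(a) P = 1.207 W  (b) Q = 0.1122 VAR  (c) S = 1.212 VA  (d) PF = 0.9957 (lagging)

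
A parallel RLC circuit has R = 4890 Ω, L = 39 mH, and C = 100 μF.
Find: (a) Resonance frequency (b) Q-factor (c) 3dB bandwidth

Step 1 — Resonance: ω₀ = 1/√(LC) = 1/√(0.039·0.0001) = 506.4 rad/s.
Step 2 — f₀ = ω₀/(2π) = 80.59 Hz.
Step 3 — Parallel Q: Q = R/(ω₀L) = 4890/(506.4·0.039) = 247.6.
Step 4 — Bandwidth: Δω = ω₀/Q = 2.045 rad/s; BW = Δω/(2π) = 0.3255 Hz.

(a) f₀ = 80.59 Hz  (b) Q = 247.6  (c) BW = 0.3255 Hz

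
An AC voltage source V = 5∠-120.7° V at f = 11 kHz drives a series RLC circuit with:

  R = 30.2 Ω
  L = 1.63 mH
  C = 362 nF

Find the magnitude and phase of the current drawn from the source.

Step 1 — Angular frequency: ω = 2π·f = 2π·1.1e+04 = 6.912e+04 rad/s.
Step 2 — Component impedances:
  R: Z = R = 30.2 Ω
  L: Z = jωL = j·6.912e+04·0.00163 = 0 + j112.7 Ω
  C: Z = 1/(jωC) = -j/(ω·C) = 0 - j39.97 Ω
Step 3 — Series combination: Z_total = R + L + C = 30.2 + j72.69 Ω = 78.71∠67.4° Ω.
Step 4 — Source phasor: V = 5∠-120.7° V = -2.553 - j4.299 V.
Step 5 — Ohm's law: I = V / Z_total = (-2.553 - j4.299) / (30.2 + j72.69) = -0.06288 + j0.008993 A.
Step 6 — Convert to polar: |I| = 0.06352 A, ∠I = 171.9°.

I = 0.06352∠171.9° A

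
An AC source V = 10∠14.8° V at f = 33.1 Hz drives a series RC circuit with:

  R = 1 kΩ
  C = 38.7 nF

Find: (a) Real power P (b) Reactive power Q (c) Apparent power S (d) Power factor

Step 1 — Angular frequency: ω = 2π·f = 2π·33.1 = 208 rad/s.
Step 2 — Component impedances:
  R: Z = R = 1000 Ω
  C: Z = 1/(jωC) = -j/(ω·C) = 0 - j1.242e+05 Ω
Step 3 — Series combination: Z_total = R + C = 1000 - j1.242e+05 Ω = 1.242e+05∠-89.5° Ω.
Step 4 — Source phasor: V = 10∠14.8° V = 9.668 + j2.554 V.
Step 5 — Current: I = V / Z = -1.993e-05 + j7.798e-05 A = 8.048e-05∠104.3° A.
Step 6 — Complex power: S = V·I* = 6.478e-06 - j0.0008048 VA.
Step 7 — Real power: P = Re(S) = 6.478e-06 W.
Step 8 — Reactive power: Q = Im(S) = -0.0008048 VAR.
Step 9 — Apparent power: |S| = 0.0008048 VA.
Step 10 — Power factor: PF = P/|S| = 0.008048 (leading).

(a) P = 6.478e-06 W  (b) Q = -0.0008048 VAR  (c) S = 0.0008048 VA  (d) PF = 0.008048 (leading)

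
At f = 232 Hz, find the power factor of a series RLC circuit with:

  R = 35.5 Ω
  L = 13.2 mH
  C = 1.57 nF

Step 1 — Angular frequency: ω = 2π·f = 2π·232 = 1458 rad/s.
Step 2 — Component impedances:
  R: Z = R = 35.5 Ω
  L: Z = jωL = j·1458·0.0132 = 0 + j19.24 Ω
  C: Z = 1/(jωC) = -j/(ω·C) = 0 - j4.37e+05 Ω
Step 3 — Series combination: Z_total = R + L + C = 35.5 - j4.369e+05 Ω = 4.369e+05∠-90.0° Ω.
Step 4 — Power factor: PF = cos(φ) = Re(Z)/|Z| = 35.5/4.369e+05 = 8.125e-05.
Step 5 — Type: Im(Z) = -4.369e+05 ⇒ leading (phase φ = -90.0°).

PF = 8.125e-05 (leading, φ = -90.0°)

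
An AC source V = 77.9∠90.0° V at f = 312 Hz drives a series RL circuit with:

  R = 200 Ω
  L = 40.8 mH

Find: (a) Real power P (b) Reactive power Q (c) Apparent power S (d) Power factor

Step 1 — Angular frequency: ω = 2π·f = 2π·312 = 1960 rad/s.
Step 2 — Component impedances:
  R: Z = R = 200 Ω
  L: Z = jωL = j·1960·0.0408 = 0 + j79.98 Ω
Step 3 — Series combination: Z_total = R + L = 200 + j79.98 Ω = 215.4∠21.8° Ω.
Step 4 — Source phasor: V = 77.9∠90.0° V = 0 + j77.9 V.
Step 5 — Current: I = V / Z = 0.1343 + j0.3358 A = 0.3617∠68.2° A.
Step 6 — Complex power: S = V·I* = 26.16 + j10.46 VA.
Step 7 — Real power: P = Re(S) = 26.16 W.
Step 8 — Reactive power: Q = Im(S) = 10.46 VAR.
Step 9 — Apparent power: |S| = 28.17 VA.
Step 10 — Power factor: PF = P/|S| = 0.9285 (lagging).

(a) P = 26.16 W  (b) Q = 10.46 VAR  (c) S = 28.17 VA  (d) PF = 0.9285 (lagging)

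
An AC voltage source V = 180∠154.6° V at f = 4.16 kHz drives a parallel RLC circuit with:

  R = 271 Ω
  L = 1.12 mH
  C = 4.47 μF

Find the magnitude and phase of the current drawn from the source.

Step 1 — Angular frequency: ω = 2π·f = 2π·4160 = 2.614e+04 rad/s.
Step 2 — Component impedances:
  R: Z = R = 271 Ω
  L: Z = jωL = j·2.614e+04·0.00112 = 0 + j29.27 Ω
  C: Z = 1/(jωC) = -j/(ω·C) = 0 - j8.559 Ω
Step 3 — Parallel combination: 1/Z_total = 1/R + 1/L + 1/C; Z_total = 0.5388 - j12.07 Ω = 12.08∠-87.4° Ω.
Step 4 — Source phasor: V = 180∠154.6° V = -162.6 + j77.21 V.
Step 5 — Ohm's law: I = V / Z_total = (-162.6 + j77.21) / (0.5388 - j12.07) = -6.983 - j13.16 A.
Step 6 — Convert to polar: |I| = 14.9 A, ∠I = -118.0°.

I = 14.9∠-118.0° A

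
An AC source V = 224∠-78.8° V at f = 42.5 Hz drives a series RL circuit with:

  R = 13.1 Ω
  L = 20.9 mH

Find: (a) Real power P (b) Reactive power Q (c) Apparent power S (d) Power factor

Step 1 — Angular frequency: ω = 2π·f = 2π·42.5 = 267 rad/s.
Step 2 — Component impedances:
  R: Z = R = 13.1 Ω
  L: Z = jωL = j·267·0.0209 = 0 + j5.581 Ω
Step 3 — Series combination: Z_total = R + L = 13.1 + j5.581 Ω = 14.24∠23.1° Ω.
Step 4 — Source phasor: V = 224∠-78.8° V = 43.51 - j219.7 V.
Step 5 — Current: I = V / Z = -3.237 - j15.39 A = 15.73∠-101.9° A.
Step 6 — Complex power: S = V·I* = 3242 + j1381 VA.
Step 7 — Real power: P = Re(S) = 3242 W.
Step 8 — Reactive power: Q = Im(S) = 1381 VAR.
Step 9 — Apparent power: |S| = 3524 VA.
Step 10 — Power factor: PF = P/|S| = 0.92 (lagging).

(a) P = 3242 W  (b) Q = 1381 VAR  (c) S = 3524 VA  (d) PF = 0.92 (lagging)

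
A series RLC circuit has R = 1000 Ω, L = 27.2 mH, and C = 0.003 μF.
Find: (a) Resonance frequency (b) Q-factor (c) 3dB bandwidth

Step 1 — Resonance: ω₀ = 1/√(LC) = 1/√(0.0272·3e-09) = 1.107e+05 rad/s.
Step 2 — f₀ = ω₀/(2π) = 1.762e+04 Hz.
Step 3 — Series Q: Q = ω₀L/R = 1.107e+05·0.0272/1000 = 3.011.
Step 4 — Bandwidth: Δω = ω₀/Q = 3.676e+04 rad/s; BW = Δω/(2π) = 5851 Hz.

(a) f₀ = 1.762e+04 Hz  (b) Q = 3.011  (c) BW = 5851 Hz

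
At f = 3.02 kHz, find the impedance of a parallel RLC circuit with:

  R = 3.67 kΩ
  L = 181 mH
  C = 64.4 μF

Step 1 — Angular frequency: ω = 2π·f = 2π·3020 = 1.898e+04 rad/s.
Step 2 — Component impedances:
  R: Z = R = 3670 Ω
  L: Z = jωL = j·1.898e+04·0.181 = 0 + j3435 Ω
  C: Z = 1/(jωC) = -j/(ω·C) = 0 - j0.8183 Ω
Step 3 — Parallel combination: 1/Z_total = 1/R + 1/L + 1/C; Z_total = 0.0001826 - j0.8185 Ω = 0.8185∠-90.0° Ω.

Z = 0.0001826 - j0.8185 Ω = 0.8185∠-90.0° Ω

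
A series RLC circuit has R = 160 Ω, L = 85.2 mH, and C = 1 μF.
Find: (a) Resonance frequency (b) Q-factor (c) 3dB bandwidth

Step 1 — Resonance: ω₀ = 1/√(LC) = 1/√(0.0852·1e-06) = 3426 rad/s.
Step 2 — f₀ = ω₀/(2π) = 545.3 Hz.
Step 3 — Series Q: Q = ω₀L/R = 3426·0.0852/160 = 1.824.
Step 4 — Bandwidth: Δω = ω₀/Q = 1878 rad/s; BW = Δω/(2π) = 298.9 Hz.

(a) f₀ = 545.3 Hz  (b) Q = 1.824  (c) BW = 298.9 Hz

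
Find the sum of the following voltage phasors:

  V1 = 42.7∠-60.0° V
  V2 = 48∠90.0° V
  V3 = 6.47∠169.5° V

Step 1 — Convert each phasor to rectangular form:
  V1 = 42.7·(cos(-60.0°) + j·sin(-60.0°)) = 21.35 - j36.98 V
  V2 = 48·(cos(90.0°) + j·sin(90.0°)) = 0 + j48 V
  V3 = 6.47·(cos(169.5°) + j·sin(169.5°)) = -6.362 + j1.179 V
Step 2 — Sum components: V_total = 14.99 + j12.2 V.
Step 3 — Convert to polar: |V_total| = 19.33 V, ∠V_total = 39.1°.

V_total = 19.33∠39.1° V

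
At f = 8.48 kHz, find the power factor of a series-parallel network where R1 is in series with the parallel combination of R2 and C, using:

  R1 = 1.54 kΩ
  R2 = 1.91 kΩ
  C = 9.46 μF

Step 1 — Angular frequency: ω = 2π·f = 2π·8480 = 5.328e+04 rad/s.
Step 2 — Component impedances:
  R1: Z = R = 1540 Ω
  R2: Z = R = 1910 Ω
  C: Z = 1/(jωC) = -j/(ω·C) = 0 - j1.984 Ω
Step 3 — Parallel branch: R2 || C = 1/(1/R2 + 1/C) = 0.002061 - j1.984 Ω.
Step 4 — Series with R1: Z_total = R1 + (R2 || C) = 1540 - j1.984 Ω = 1540∠-0.1° Ω.
Step 5 — Power factor: PF = cos(φ) = Re(Z)/|Z| = 1540/1540 = 1.
Step 6 — Type: Im(Z) = -1.984 ⇒ leading (phase φ = -0.1°).

PF = 1 (leading, φ = -0.1°)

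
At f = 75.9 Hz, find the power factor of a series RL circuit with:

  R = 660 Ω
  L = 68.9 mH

Step 1 — Angular frequency: ω = 2π·f = 2π·75.9 = 476.9 rad/s.
Step 2 — Component impedances:
  R: Z = R = 660 Ω
  L: Z = jωL = j·476.9·0.0689 = 0 + j32.86 Ω
Step 3 — Series combination: Z_total = R + L = 660 + j32.86 Ω = 660.8∠2.9° Ω.
Step 4 — Power factor: PF = cos(φ) = Re(Z)/|Z| = 660/660.8 = 0.9988.
Step 5 — Type: Im(Z) = 32.86 ⇒ lagging (phase φ = 2.9°).

PF = 0.9988 (lagging, φ = 2.9°)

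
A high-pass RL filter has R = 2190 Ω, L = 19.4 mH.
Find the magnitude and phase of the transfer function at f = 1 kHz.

Step 1 — Angular frequency: ω = 2π·1000 = 6283 rad/s.
Step 2 — Transfer function: H(jω) = jωL/(R + jωL).
Step 3 — Numerator jωL = j·121.9; denominator R + jωL = 2190 + j121.9.
Step 4 — H = 0.003088 + j0.05549.
Step 5 — Magnitude: |H| = 0.05557 (-25.1 dB); phase: φ = 86.8°.

|H| = 0.05557 (-25.1 dB), φ = 86.8°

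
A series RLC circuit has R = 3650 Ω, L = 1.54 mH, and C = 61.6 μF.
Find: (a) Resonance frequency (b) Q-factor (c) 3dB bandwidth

Step 1 — Resonance condition Im(Z)=0 gives ω₀ = 1/√(LC).
Step 2 — ω₀ = 1/√(0.00154·6.16e-05) = 3247 rad/s.
Step 3 — f₀ = ω₀/(2π) = 516.7 Hz.
Step 4 — Series Q: Q = ω₀L/R = 3247·0.00154/3650 = 0.00137.
Step 5 — 3dB bandwidth: Δω = ω₀/Q = 2.37e+06 rad/s; BW = Δω/(2π) = 3.772e+05 Hz.

(a) f₀ = 516.7 Hz  (b) Q = 0.00137  (c) BW = 3.772e+05 Hz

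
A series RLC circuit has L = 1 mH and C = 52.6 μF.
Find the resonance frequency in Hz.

Step 1 — Resonance condition Im(Z)=0 gives ω₀ = 1/√(LC).
Step 2 — ω₀ = 1/√(0.001·5.26e-05) = 4360 rad/s.
Step 3 — f₀ = ω₀/(2π) = 693.9 Hz.

f₀ = 693.9 Hz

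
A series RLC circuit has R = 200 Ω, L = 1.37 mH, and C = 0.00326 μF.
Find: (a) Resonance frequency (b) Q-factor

Step 1 — Resonance condition Im(Z)=0 gives ω₀ = 1/√(LC).
Step 2 — ω₀ = 1/√(0.00137·3.26e-09) = 4.732e+05 rad/s.
Step 3 — f₀ = ω₀/(2π) = 7.531e+04 Hz.
Step 4 — Series Q: Q = ω₀L/R = 4.732e+05·0.00137/200 = 3.241.

(a) f₀ = 7.531e+04 Hz  (b) Q = 3.241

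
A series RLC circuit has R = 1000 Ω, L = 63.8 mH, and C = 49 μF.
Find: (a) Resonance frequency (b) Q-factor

Step 1 — Resonance condition Im(Z)=0 gives ω₀ = 1/√(LC).
Step 2 — ω₀ = 1/√(0.0638·4.9e-05) = 565.6 rad/s.
Step 3 — f₀ = ω₀/(2π) = 90.01 Hz.
Step 4 — Series Q: Q = ω₀L/R = 565.6·0.0638/1000 = 0.03608.

(a) f₀ = 90.01 Hz  (b) Q = 0.03608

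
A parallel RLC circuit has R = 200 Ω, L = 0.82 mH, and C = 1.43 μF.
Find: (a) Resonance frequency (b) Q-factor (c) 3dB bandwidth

Step 1 — Resonance: ω₀ = 1/√(LC) = 1/√(0.00082·1.43e-06) = 2.92e+04 rad/s.
Step 2 — f₀ = ω₀/(2π) = 4648 Hz.
Step 3 — Parallel Q: Q = R/(ω₀L) = 200/(2.92e+04·0.00082) = 8.352.
Step 4 — Bandwidth: Δω = ω₀/Q = 3497 rad/s; BW = Δω/(2π) = 556.5 Hz.

(a) f₀ = 4648 Hz  (b) Q = 8.352  (c) BW = 556.5 Hz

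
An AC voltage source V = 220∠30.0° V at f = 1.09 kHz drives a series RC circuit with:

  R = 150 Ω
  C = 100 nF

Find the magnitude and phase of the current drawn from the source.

Step 1 — Angular frequency: ω = 2π·f = 2π·1090 = 6849 rad/s.
Step 2 — Component impedances:
  R: Z = R = 150 Ω
  C: Z = 1/(jωC) = -j/(ω·C) = 0 - j1460 Ω
Step 3 — Series combination: Z_total = R + C = 150 - j1460 Ω = 1468∠-84.1° Ω.
Step 4 — Source phasor: V = 220∠30.0° V = 190.5 + j110 V.
Step 5 — Ohm's law: I = V / Z_total = (190.5 + j110) / (150 - j1460) = -0.06128 + j0.1368 A.
Step 6 — Convert to polar: |I| = 0.1499 A, ∠I = 114.1°.

I = 0.1499∠114.1° A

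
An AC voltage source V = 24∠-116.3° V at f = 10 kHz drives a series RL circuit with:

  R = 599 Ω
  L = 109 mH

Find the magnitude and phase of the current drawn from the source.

Step 1 — Angular frequency: ω = 2π·f = 2π·1e+04 = 6.283e+04 rad/s.
Step 2 — Component impedances:
  R: Z = R = 599 Ω
  L: Z = jωL = j·6.283e+04·0.109 = 0 + j6849 Ω
Step 3 — Series combination: Z_total = R + L = 599 + j6849 Ω = 6875∠85.0° Ω.
Step 4 — Source phasor: V = 24∠-116.3° V = -10.63 - j21.52 V.
Step 5 — Ohm's law: I = V / Z_total = (-10.63 - j21.52) / (599 + j6849) = -0.003253 + j0.001268 A.
Step 6 — Convert to polar: |I| = 0.003491 A, ∠I = 158.7°.

I = 0.003491∠158.7° A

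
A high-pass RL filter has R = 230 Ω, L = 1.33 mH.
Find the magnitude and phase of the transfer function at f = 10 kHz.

Step 1 — Angular frequency: ω = 2π·1e+04 = 6.283e+04 rad/s.
Step 2 — Transfer function: H(jω) = jωL/(R + jωL).
Step 3 — Numerator jωL = j·83.57; denominator R + jωL = 230 + j83.57.
Step 4 — H = 0.1166 + j0.321.
Step 5 — Magnitude: |H| = 0.3415 (-9.3 dB); phase: φ = 70.0°.

|H| = 0.3415 (-9.3 dB), φ = 70.0°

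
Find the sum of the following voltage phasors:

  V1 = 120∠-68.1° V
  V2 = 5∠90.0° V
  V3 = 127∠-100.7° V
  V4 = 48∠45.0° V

Step 1 — Convert each phasor to rectangular form:
  V1 = 120·(cos(-68.1°) + j·sin(-68.1°)) = 44.76 - j111.3 V
  V2 = 5·(cos(90.0°) + j·sin(90.0°)) = 0 + j5 V
  V3 = 127·(cos(-100.7°) + j·sin(-100.7°)) = -23.58 - j124.8 V
  V4 = 48·(cos(45.0°) + j·sin(45.0°)) = 33.94 + j33.94 V
Step 2 — Sum components: V_total = 55.12 - j197.2 V.
Step 3 — Convert to polar: |V_total| = 204.7 V, ∠V_total = -74.4°.

V_total = 204.7∠-74.4° V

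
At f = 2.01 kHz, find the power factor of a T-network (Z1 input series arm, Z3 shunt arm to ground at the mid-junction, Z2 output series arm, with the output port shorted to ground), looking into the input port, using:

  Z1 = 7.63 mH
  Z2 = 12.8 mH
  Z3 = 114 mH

Step 1 — Angular frequency: ω = 2π·f = 2π·2010 = 1.263e+04 rad/s.
Step 2 — Component impedances:
  Z1: Z = jωL = j·1.263e+04·0.00763 = 0 + j96.36 Ω
  Z2: Z = jωL = j·1.263e+04·0.0128 = 0 + j161.7 Ω
  Z3: Z = jωL = j·1.263e+04·0.114 = 0 + j1440 Ω
Step 3 — With the output port shorted to ground, the output series arm Z2 runs from the junction to ground; the shunt arm Z3 also runs from the junction to ground. They appear in parallel: Z3 || Z2 = 0 + j145.3 Ω.
Step 4 — Series with input arm Z1: Z_in = Z1 + (Z3 || Z2) = 0 + j241.7 Ω = 241.7∠90.0° Ω.
Step 5 — Power factor: PF = cos(φ) = Re(Z)/|Z| = 0/241.7 = 0.
Step 6 — Type: Im(Z) = 241.7 ⇒ lagging (phase φ = 90.0°).

PF = 0 (lagging, φ = 90.0°)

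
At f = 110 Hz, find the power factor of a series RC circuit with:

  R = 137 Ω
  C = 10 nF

Step 1 — Angular frequency: ω = 2π·f = 2π·110 = 691.2 rad/s.
Step 2 — Component impedances:
  R: Z = R = 137 Ω
  C: Z = 1/(jωC) = -j/(ω·C) = 0 - j1.447e+05 Ω
Step 3 — Series combination: Z_total = R + C = 137 - j1.447e+05 Ω = 1.447e+05∠-89.9° Ω.
Step 4 — Power factor: PF = cos(φ) = Re(Z)/|Z| = 137/1.4469e+05 = 0.0009469.
Step 5 — Type: Im(Z) = -1.447e+05 ⇒ leading (phase φ = -89.9°).

PF = 0.0009469 (leading, φ = -89.9°)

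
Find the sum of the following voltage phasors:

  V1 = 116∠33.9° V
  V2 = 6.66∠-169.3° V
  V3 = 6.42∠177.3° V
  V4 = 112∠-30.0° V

Step 1 — Convert each phasor to rectangular form:
  V1 = 116·(cos(33.9°) + j·sin(33.9°)) = 96.28 + j64.7 V
  V2 = 6.66·(cos(-169.3°) + j·sin(-169.3°)) = -6.544 - j1.237 V
  V3 = 6.42·(cos(177.3°) + j·sin(177.3°)) = -6.413 + j0.3024 V
  V4 = 112·(cos(-30.0°) + j·sin(-30.0°)) = 96.99 - j56 V
Step 2 — Sum components: V_total = 180.3 + j7.764 V.
Step 3 — Convert to polar: |V_total| = 180.5 V, ∠V_total = 2.5°.

V_total = 180.5∠2.5° V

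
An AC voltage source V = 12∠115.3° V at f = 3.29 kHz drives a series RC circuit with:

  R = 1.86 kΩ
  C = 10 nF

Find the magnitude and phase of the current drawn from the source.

Step 1 — Angular frequency: ω = 2π·f = 2π·3290 = 2.067e+04 rad/s.
Step 2 — Component impedances:
  R: Z = R = 1860 Ω
  C: Z = 1/(jωC) = -j/(ω·C) = 0 - j4838 Ω
Step 3 — Series combination: Z_total = R + C = 1860 - j4838 Ω = 5183∠-69.0° Ω.
Step 4 — Source phasor: V = 12∠115.3° V = -5.128 + j10.85 V.
Step 5 — Ohm's law: I = V / Z_total = (-5.128 + j10.85) / (1860 - j4838) = -0.002309 - j0.0001723 A.
Step 6 — Convert to polar: |I| = 0.002315 A, ∠I = -175.7°.

I = 0.002315∠-175.7° A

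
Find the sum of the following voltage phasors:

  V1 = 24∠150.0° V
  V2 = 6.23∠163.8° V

Step 1 — Convert each phasor to rectangular form:
  V1 = 24·(cos(150.0°) + j·sin(150.0°)) = -20.78 + j12 V
  V2 = 6.23·(cos(163.8°) + j·sin(163.8°)) = -5.983 + j1.738 V
Step 2 — Sum components: V_total = -26.77 + j13.74 V.
Step 3 — Convert to polar: |V_total| = 30.09 V, ∠V_total = 152.8°.

V_total = 30.09∠152.8° V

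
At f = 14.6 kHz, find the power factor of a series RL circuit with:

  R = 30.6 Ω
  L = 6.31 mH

Step 1 — Angular frequency: ω = 2π·f = 2π·1.46e+04 = 9.173e+04 rad/s.
Step 2 — Component impedances:
  R: Z = R = 30.6 Ω
  L: Z = jωL = j·9.173e+04·0.00631 = 0 + j578.8 Ω
Step 3 — Series combination: Z_total = R + L = 30.6 + j578.8 Ω = 579.7∠87.0° Ω.
Step 4 — Power factor: PF = cos(φ) = Re(Z)/|Z| = 30.6/579.7 = 0.05279.
Step 5 — Type: Im(Z) = 578.8 ⇒ lagging (phase φ = 87.0°).

PF = 0.05279 (lagging, φ = 87.0°)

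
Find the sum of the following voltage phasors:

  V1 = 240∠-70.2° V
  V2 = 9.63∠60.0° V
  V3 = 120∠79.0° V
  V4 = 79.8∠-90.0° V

Step 1 — Convert each phasor to rectangular form:
  V1 = 240·(cos(-70.2°) + j·sin(-70.2°)) = 81.3 - j225.8 V
  V2 = 9.63·(cos(60.0°) + j·sin(60.0°)) = 4.815 + j8.34 V
  V3 = 120·(cos(79.0°) + j·sin(79.0°)) = 22.9 + j117.8 V
  V4 = 79.8·(cos(-90.0°) + j·sin(-90.0°)) = 0 - j79.8 V
Step 2 — Sum components: V_total = 109 - j179.5 V.
Step 3 — Convert to polar: |V_total| = 210 V, ∠V_total = -58.7°.

V_total = 210∠-58.7° V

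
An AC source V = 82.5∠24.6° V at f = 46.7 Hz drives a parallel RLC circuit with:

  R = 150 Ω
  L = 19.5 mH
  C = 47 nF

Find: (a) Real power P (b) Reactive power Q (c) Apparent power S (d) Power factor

Step 1 — Angular frequency: ω = 2π·f = 2π·46.7 = 293.4 rad/s.
Step 2 — Component impedances:
  R: Z = R = 150 Ω
  L: Z = jωL = j·293.4·0.0195 = 0 + j5.722 Ω
  C: Z = 1/(jωC) = -j/(ω·C) = 0 - j7.251e+04 Ω
Step 3 — Parallel combination: 1/Z_total = 1/R + 1/L + 1/C; Z_total = 0.218 + j5.714 Ω = 5.718∠87.8° Ω.
Step 4 — Source phasor: V = 82.5∠24.6° V = 75.01 + j34.34 V.
Step 5 — Current: I = V / Z = 6.502 - j12.88 A = 14.43∠-63.2° A.
Step 6 — Complex power: S = V·I* = 45.37 + j1189 VA.
Step 7 — Real power: P = Re(S) = 45.37 W.
Step 8 — Reactive power: Q = Im(S) = 1189 VAR.
Step 9 — Apparent power: |S| = 1190 VA.
Step 10 — Power factor: PF = P/|S| = 0.03812 (lagging).

(a) P = 45.37 W  (b) Q = 1189 VAR  (c) S = 1190 VA  (d) PF = 0.03812 (lagging)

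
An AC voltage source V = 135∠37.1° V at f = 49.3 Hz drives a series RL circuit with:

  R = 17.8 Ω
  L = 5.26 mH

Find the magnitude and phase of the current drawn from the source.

Step 1 — Angular frequency: ω = 2π·f = 2π·49.3 = 309.8 rad/s.
Step 2 — Component impedances:
  R: Z = R = 17.8 Ω
  L: Z = jωL = j·309.8·0.00526 = 0 + j1.629 Ω
Step 3 — Series combination: Z_total = R + L = 17.8 + j1.629 Ω = 17.87∠5.2° Ω.
Step 4 — Source phasor: V = 135∠37.1° V = 107.7 + j81.43 V.
Step 5 — Ohm's law: I = V / Z_total = (107.7 + j81.43) / (17.8 + j1.629) = 6.414 + j3.988 A.
Step 6 — Convert to polar: |I| = 7.553 A, ∠I = 31.9°.

I = 7.553∠31.9° A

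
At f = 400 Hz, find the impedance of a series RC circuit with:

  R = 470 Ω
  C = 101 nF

Step 1 — Angular frequency: ω = 2π·f = 2π·400 = 2513 rad/s.
Step 2 — Component impedances:
  R: Z = R = 470 Ω
  C: Z = 1/(jωC) = -j/(ω·C) = 0 - j3939 Ω
Step 3 — Series combination: Z_total = R + C = 470 - j3939 Ω = 3967∠-83.2° Ω.

Z = 470 - j3939 Ω = 3967∠-83.2° Ω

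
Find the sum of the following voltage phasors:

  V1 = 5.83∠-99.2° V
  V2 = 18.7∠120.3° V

Step 1 — Convert each phasor to rectangular form:
  V1 = 5.83·(cos(-99.2°) + j·sin(-99.2°)) = -0.9321 - j5.755 V
  V2 = 18.7·(cos(120.3°) + j·sin(120.3°)) = -9.435 + j16.15 V
Step 2 — Sum components: V_total = -10.37 + j10.39 V.
Step 3 — Convert to polar: |V_total| = 14.68 V, ∠V_total = 134.9°.

V_total = 14.68∠134.9° V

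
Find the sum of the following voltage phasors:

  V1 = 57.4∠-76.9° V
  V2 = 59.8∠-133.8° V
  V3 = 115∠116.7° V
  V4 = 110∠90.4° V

Step 1 — Convert each phasor to rectangular form:
  V1 = 57.4·(cos(-76.9°) + j·sin(-76.9°)) = 13.01 - j55.91 V
  V2 = 59.8·(cos(-133.8°) + j·sin(-133.8°)) = -41.39 - j43.16 V
  V3 = 115·(cos(116.7°) + j·sin(116.7°)) = -51.67 + j102.7 V
  V4 = 110·(cos(90.4°) + j·sin(90.4°)) = -0.7679 + j110 V
Step 2 — Sum components: V_total = -80.82 + j113.7 V.
Step 3 — Convert to polar: |V_total| = 139.5 V, ∠V_total = 125.4°.

V_total = 139.5∠125.4° V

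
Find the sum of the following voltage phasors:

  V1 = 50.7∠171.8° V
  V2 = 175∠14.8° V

Step 1 — Convert each phasor to rectangular form:
  V1 = 50.7·(cos(171.8°) + j·sin(171.8°)) = -50.18 + j7.231 V
  V2 = 175·(cos(14.8°) + j·sin(14.8°)) = 169.2 + j44.7 V
Step 2 — Sum components: V_total = 119 + j51.93 V.
Step 3 — Convert to polar: |V_total| = 129.9 V, ∠V_total = 23.6°.

V_total = 129.9∠23.6° V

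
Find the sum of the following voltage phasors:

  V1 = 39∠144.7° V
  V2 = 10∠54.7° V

Step 1 — Convert each phasor to rectangular form:
  V1 = 39·(cos(144.7°) + j·sin(144.7°)) = -31.83 + j22.54 V
  V2 = 10·(cos(54.7°) + j·sin(54.7°)) = 5.779 + j8.161 V
Step 2 — Sum components: V_total = -26.05 + j30.7 V.
Step 3 — Convert to polar: |V_total| = 40.26 V, ∠V_total = 130.3°.

V_total = 40.26∠130.3° V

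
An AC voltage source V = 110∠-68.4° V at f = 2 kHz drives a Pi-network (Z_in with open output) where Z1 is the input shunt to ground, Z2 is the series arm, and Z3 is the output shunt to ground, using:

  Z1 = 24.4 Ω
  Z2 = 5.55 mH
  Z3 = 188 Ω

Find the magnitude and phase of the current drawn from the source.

Step 1 — Angular frequency: ω = 2π·f = 2π·2000 = 1.257e+04 rad/s.
Step 2 — Component impedances:
  Z1: Z = R = 24.4 Ω
  Z2: Z = jωL = j·1.257e+04·0.00555 = 0 + j69.74 Ω
  Z3: Z = R = 188 Ω
Step 3 — With open output, the series arm Z2 and the output shunt Z3 appear in series to ground: Z2 + Z3 = 188 + j69.74 Ω.
Step 4 — Parallel with input shunt Z1: Z_in = Z1 || (Z2 + Z3) = 21.87 + j0.8308 Ω = 21.89∠2.2° Ω.
Step 5 — Source phasor: V = 110∠-68.4° V = 40.49 - j102.3 V.
Step 6 — Ohm's law: I = V / Z_total = (40.49 - j102.3) / (21.87 + j0.8308) = 1.672 - j4.74 A.
Step 7 — Convert to polar: |I| = 5.026 A, ∠I = -70.6°.

I = 5.026∠-70.6° A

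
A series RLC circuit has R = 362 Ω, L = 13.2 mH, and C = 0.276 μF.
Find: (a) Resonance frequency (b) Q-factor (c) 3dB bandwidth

Step 1 — Resonance condition Im(Z)=0 gives ω₀ = 1/√(LC).
Step 2 — ω₀ = 1/√(0.0132·2.76e-07) = 1.657e+04 rad/s.
Step 3 — f₀ = ω₀/(2π) = 2637 Hz.
Step 4 — Series Q: Q = ω₀L/R = 1.657e+04·0.0132/362 = 0.6041.
Step 5 — 3dB bandwidth: Δω = ω₀/Q = 2.742e+04 rad/s; BW = Δω/(2π) = 4365 Hz.

(a) f₀ = 2637 Hz  (b) Q = 0.6041  (c) BW = 4365 Hz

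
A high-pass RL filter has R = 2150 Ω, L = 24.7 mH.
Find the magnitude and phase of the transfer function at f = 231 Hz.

Step 1 — Angular frequency: ω = 2π·231 = 1451 rad/s.
Step 2 — Transfer function: H(jω) = jωL/(R + jωL).
Step 3 — Numerator jωL = j·35.85; denominator R + jωL = 2150 + j35.85.
Step 4 — H = 0.000278 + j0.01667.
Step 5 — Magnitude: |H| = 0.01667 (-35.6 dB); phase: φ = 89.0°.

|H| = 0.01667 (-35.6 dB), φ = 89.0°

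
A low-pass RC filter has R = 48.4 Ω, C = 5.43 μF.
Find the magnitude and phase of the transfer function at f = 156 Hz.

Step 1 — Angular frequency: ω = 2π·156 = 980.2 rad/s.
Step 2 — Transfer function: H(jω) = 1/(1 + jωRC).
Step 3 — Denominator: 1 + jωRC = 1 + j·980.2·48.4·5.43e-06 = 1 + j0.2576.
Step 4 — H = 0.9378 - j0.2416.
Step 5 — Magnitude: |H| = 0.9684 (-0.3 dB); phase: φ = -14.4°.

|H| = 0.9684 (-0.3 dB), φ = -14.4°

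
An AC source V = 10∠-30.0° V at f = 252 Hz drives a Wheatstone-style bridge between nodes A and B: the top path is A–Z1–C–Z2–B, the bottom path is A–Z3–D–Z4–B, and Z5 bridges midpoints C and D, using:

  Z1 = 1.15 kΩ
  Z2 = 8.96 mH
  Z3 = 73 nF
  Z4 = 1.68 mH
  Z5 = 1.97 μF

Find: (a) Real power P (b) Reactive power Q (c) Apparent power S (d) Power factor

Step 1 — Angular frequency: ω = 2π·f = 2π·252 = 1583 rad/s.
Step 2 — Component impedances:
  Z1: Z = R = 1150 Ω
  Z2: Z = jωL = j·1583·0.00896 = 0 + j14.19 Ω
  Z3: Z = 1/(jωC) = -j/(ω·C) = 0 - j8652 Ω
  Z4: Z = jωL = j·1583·0.00168 = 0 + j2.66 Ω
  Z5: Z = 1/(jωC) = -j/(ω·C) = 0 - j320.6 Ω
Step 3 — Bridge requires nodal analysis (the Z5 bridge couples midpoints C and D, so the two paths cannot be reduced to a simple series/parallel combination). Setting node B to ground and injecting 1 A at node A, the 3-node admittance system at A, C, D solves to V_A = Z_AB = 1134 - j136.2 Ω = 1142∠-6.8° Ω.
Step 4 — Source phasor: V = 10∠-30.0° V = 8.66 - j5 V.
Step 5 — Current: I = V / Z = 0.008051 - j0.003443 A = 0.008756∠-23.2° A.
Step 6 — Complex power: S = V·I* = 0.08694 - j0.01044 VA.
Step 7 — Real power: P = Re(S) = 0.08694 W.
Step 8 — Reactive power: Q = Im(S) = -0.01044 VAR.
Step 9 — Apparent power: |S| = 0.08756 VA.
Step 10 — Power factor: PF = P/|S| = 0.9929 (leading).

(a) P = 0.08694 W  (b) Q = -0.01044 VAR  (c) S = 0.08756 VA  (d) PF = 0.9929 (leading)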